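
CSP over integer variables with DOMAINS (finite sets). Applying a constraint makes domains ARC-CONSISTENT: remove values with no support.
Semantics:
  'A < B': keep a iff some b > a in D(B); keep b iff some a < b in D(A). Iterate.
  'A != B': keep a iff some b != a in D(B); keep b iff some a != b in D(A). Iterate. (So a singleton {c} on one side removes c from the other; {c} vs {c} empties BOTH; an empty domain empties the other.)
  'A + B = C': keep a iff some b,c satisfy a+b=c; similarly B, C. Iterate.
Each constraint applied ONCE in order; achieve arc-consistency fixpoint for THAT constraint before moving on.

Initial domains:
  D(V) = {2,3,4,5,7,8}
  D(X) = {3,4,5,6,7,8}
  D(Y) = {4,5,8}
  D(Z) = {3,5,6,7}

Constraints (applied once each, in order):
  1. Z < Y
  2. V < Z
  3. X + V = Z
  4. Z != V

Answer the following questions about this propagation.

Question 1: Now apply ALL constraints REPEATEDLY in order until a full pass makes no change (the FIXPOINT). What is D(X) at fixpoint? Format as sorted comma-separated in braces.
pass 0 (initial): D(X)={3,4,5,6,7,8}
pass 1: V {2,3,4,5,7,8}->{2,3,4}; X {3,4,5,6,7,8}->{3,4,5}; Z {3,5,6,7}->{5,6,7}
pass 2: Y {4,5,8}->{8}
pass 3: no change
Fixpoint after 3 passes: D(X) = {3,4,5}

Answer: {3,4,5}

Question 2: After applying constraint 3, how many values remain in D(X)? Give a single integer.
Answer: 3

Derivation:
Constraint 1 (Z < Y) on D(Z)={3,5,6,7} D(Y)={4,5,8}: no change
Constraint 2 (V < Z) on D(V)={2,3,4,5,7,8} D(Z)={3,5,6,7}: V {2,3,4,5,7,8}->{2,3,4,5}
Constraint 3 (X + V = Z) on D(X)={3,4,5,6,7,8} D(V)={2,3,4,5} D(Z)={3,5,6,7}: X {3,4,5,6,7,8}->{3,4,5}; V {2,3,4,5}->{2,3,4}; Z {3,5,6,7}->{5,6,7}
So after constraint 3: D(X)={3,4,5}, size = 3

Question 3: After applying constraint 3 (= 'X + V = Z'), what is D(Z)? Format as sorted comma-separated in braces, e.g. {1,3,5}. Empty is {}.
Answer: {5,6,7}

Derivation:
Constraint 1 (Z < Y) on D(Z)={3,5,6,7} D(Y)={4,5,8}: no change
Constraint 2 (V < Z) on D(V)={2,3,4,5,7,8} D(Z)={3,5,6,7}: V {2,3,4,5,7,8}->{2,3,4,5}
Constraint 3 (X + V = Z) on D(X)={3,4,5,6,7,8} D(V)={2,3,4,5} D(Z)={3,5,6,7}: X {3,4,5,6,7,8}->{3,4,5}; V {2,3,4,5}->{2,3,4}; Z {3,5,6,7}->{5,6,7}
So after constraint 3: D(Z) = {5,6,7}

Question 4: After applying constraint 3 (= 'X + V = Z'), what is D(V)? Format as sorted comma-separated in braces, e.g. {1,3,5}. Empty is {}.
Constraint 1 (Z < Y) on D(Z)={3,5,6,7} D(Y)={4,5,8}: no change
Constraint 2 (V < Z) on D(V)={2,3,4,5,7,8} D(Z)={3,5,6,7}: V {2,3,4,5,7,8}->{2,3,4,5}
Constraint 3 (X + V = Z) on D(X)={3,4,5,6,7,8} D(V)={2,3,4,5} D(Z)={3,5,6,7}: X {3,4,5,6,7,8}->{3,4,5}; V {2,3,4,5}->{2,3,4}; Z {3,5,6,7}->{5,6,7}
So after constraint 3: D(V) = {2,3,4}

Answer: {2,3,4}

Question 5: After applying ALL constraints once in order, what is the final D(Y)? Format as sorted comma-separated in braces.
Constraint 1 (Z < Y) on D(Z)={3,5,6,7} D(Y)={4,5,8}: no change
Constraint 2 (V < Z) on D(V)={2,3,4,5,7,8} D(Z)={3,5,6,7}: V {2,3,4,5,7,8}->{2,3,4,5}
Constraint 3 (X + V = Z) on D(X)={3,4,5,6,7,8} D(V)={2,3,4,5} D(Z)={3,5,6,7}: X {3,4,5,6,7,8}->{3,4,5}; V {2,3,4,5}->{2,3,4}; Z {3,5,6,7}->{5,6,7}
Constraint 4 (Z != V) on D(Z)={5,6,7} D(V)={2,3,4}: no change
So after all 4 constraints: D(Y) = {4,5,8}

Answer: {4,5,8}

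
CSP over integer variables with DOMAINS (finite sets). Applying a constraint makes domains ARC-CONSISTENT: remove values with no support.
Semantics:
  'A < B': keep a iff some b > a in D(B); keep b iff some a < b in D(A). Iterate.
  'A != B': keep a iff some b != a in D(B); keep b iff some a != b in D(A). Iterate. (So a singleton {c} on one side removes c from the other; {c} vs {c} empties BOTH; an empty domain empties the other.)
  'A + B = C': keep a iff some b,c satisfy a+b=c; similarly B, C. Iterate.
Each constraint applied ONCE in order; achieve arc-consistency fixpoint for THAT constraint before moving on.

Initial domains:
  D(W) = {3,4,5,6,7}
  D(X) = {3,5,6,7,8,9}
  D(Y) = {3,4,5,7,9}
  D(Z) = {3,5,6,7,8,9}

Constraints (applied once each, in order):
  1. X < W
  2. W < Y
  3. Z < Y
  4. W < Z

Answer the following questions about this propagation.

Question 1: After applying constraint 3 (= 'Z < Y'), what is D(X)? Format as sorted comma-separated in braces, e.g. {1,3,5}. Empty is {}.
Constraint 1 (X < W) on D(X)={3,5,6,7,8,9} D(W)={3,4,5,6,7}: X {3,5,6,7,8,9}->{3,5,6}; W {3,4,5,6,7}->{4,5,6,7}
Constraint 2 (W < Y) on D(W)={4,5,6,7} D(Y)={3,4,5,7,9}: Y {3,4,5,7,9}->{5,7,9}
Constraint 3 (Z < Y) on D(Z)={3,5,6,7,8,9} D(Y)={5,7,9}: Z {3,5,6,7,8,9}->{3,5,6,7,8}
So after constraint 3: D(X) = {3,5,6}

Answer: {3,5,6}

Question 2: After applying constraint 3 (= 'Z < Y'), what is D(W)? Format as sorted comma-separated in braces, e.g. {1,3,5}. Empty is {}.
Answer: {4,5,6,7}

Derivation:
Constraint 1 (X < W) on D(X)={3,5,6,7,8,9} D(W)={3,4,5,6,7}: X {3,5,6,7,8,9}->{3,5,6}; W {3,4,5,6,7}->{4,5,6,7}
Constraint 2 (W < Y) on D(W)={4,5,6,7} D(Y)={3,4,5,7,9}: Y {3,4,5,7,9}->{5,7,9}
Constraint 3 (Z < Y) on D(Z)={3,5,6,7,8,9} D(Y)={5,7,9}: Z {3,5,6,7,8,9}->{3,5,6,7,8}
So after constraint 3: D(W) = {4,5,6,7}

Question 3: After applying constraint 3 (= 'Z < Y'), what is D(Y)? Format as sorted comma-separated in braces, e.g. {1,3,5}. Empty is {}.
Constraint 1 (X < W) on D(X)={3,5,6,7,8,9} D(W)={3,4,5,6,7}: X {3,5,6,7,8,9}->{3,5,6}; W {3,4,5,6,7}->{4,5,6,7}
Constraint 2 (W < Y) on D(W)={4,5,6,7} D(Y)={3,4,5,7,9}: Y {3,4,5,7,9}->{5,7,9}
Constraint 3 (Z < Y) on D(Z)={3,5,6,7,8,9} D(Y)={5,7,9}: Z {3,5,6,7,8,9}->{3,5,6,7,8}
So after constraint 3: D(Y) = {5,7,9}

Answer: {5,7,9}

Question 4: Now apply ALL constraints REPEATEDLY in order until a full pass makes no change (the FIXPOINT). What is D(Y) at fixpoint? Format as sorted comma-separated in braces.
pass 0 (initial): D(Y)={3,4,5,7,9}
pass 1: W {3,4,5,6,7}->{4,5,6,7}; X {3,5,6,7,8,9}->{3,5,6}; Y {3,4,5,7,9}->{5,7,9}; Z {3,5,6,7,8,9}->{5,6,7,8}
pass 2: Y {5,7,9}->{7,9}
pass 3: no change
Fixpoint after 3 passes: D(Y) = {7,9}

Answer: {7,9}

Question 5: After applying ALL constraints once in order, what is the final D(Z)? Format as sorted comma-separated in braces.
Constraint 1 (X < W) on D(X)={3,5,6,7,8,9} D(W)={3,4,5,6,7}: X {3,5,6,7,8,9}->{3,5,6}; W {3,4,5,6,7}->{4,5,6,7}
Constraint 2 (W < Y) on D(W)={4,5,6,7} D(Y)={3,4,5,7,9}: Y {3,4,5,7,9}->{5,7,9}
Constraint 3 (Z < Y) on D(Z)={3,5,6,7,8,9} D(Y)={5,7,9}: Z {3,5,6,7,8,9}->{3,5,6,7,8}
Constraint 4 (W < Z) on D(W)={4,5,6,7} D(Z)={3,5,6,7,8}: Z {3,5,6,7,8}->{5,6,7,8}
So after all 4 constraints: D(Z) = {5,6,7,8}

Answer: {5,6,7,8}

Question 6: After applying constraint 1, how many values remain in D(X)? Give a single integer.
Answer: 3

Derivation:
Constraint 1 (X < W) on D(X)={3,5,6,7,8,9} D(W)={3,4,5,6,7}: X {3,5,6,7,8,9}->{3,5,6}; W {3,4,5,6,7}->{4,5,6,7}
So after constraint 1: D(X)={3,5,6}, size = 3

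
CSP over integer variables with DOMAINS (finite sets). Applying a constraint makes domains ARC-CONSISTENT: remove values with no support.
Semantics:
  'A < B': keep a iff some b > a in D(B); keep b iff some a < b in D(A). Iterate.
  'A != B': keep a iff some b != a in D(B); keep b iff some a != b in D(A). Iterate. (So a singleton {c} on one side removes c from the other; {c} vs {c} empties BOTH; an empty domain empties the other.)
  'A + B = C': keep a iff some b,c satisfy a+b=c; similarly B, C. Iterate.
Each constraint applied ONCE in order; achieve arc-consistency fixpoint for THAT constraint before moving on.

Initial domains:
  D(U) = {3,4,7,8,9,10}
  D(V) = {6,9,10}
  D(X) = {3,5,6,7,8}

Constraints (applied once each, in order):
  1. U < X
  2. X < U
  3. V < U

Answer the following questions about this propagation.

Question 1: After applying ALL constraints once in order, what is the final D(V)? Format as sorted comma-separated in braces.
Answer: {6}

Derivation:
Constraint 1 (U < X) on D(U)={3,4,7,8,9,10} D(X)={3,5,6,7,8}: U {3,4,7,8,9,10}->{3,4,7}; X {3,5,6,7,8}->{5,6,7,8}
Constraint 2 (X < U) on D(X)={5,6,7,8} D(U)={3,4,7}: X {5,6,7,8}->{5,6}; U {3,4,7}->{7}
Constraint 3 (V < U) on D(V)={6,9,10} D(U)={7}: V {6,9,10}->{6}
So after all 3 constraints: D(V) = {6}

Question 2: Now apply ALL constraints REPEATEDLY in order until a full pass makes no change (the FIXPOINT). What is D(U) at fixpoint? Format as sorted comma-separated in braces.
Answer: {}

Derivation:
pass 0 (initial): D(U)={3,4,7,8,9,10}
pass 1: U {3,4,7,8,9,10}->{7}; V {6,9,10}->{6}; X {3,5,6,7,8}->{5,6}
pass 2: U {7}->{}; V {6}->{}; X {5,6}->{}
pass 3: no change
Fixpoint after 3 passes: D(U) = {}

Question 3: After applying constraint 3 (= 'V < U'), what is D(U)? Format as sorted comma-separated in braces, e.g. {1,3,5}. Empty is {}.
Answer: {7}

Derivation:
Constraint 1 (U < X) on D(U)={3,4,7,8,9,10} D(X)={3,5,6,7,8}: U {3,4,7,8,9,10}->{3,4,7}; X {3,5,6,7,8}->{5,6,7,8}
Constraint 2 (X < U) on D(X)={5,6,7,8} D(U)={3,4,7}: X {5,6,7,8}->{5,6}; U {3,4,7}->{7}
Constraint 3 (V < U) on D(V)={6,9,10} D(U)={7}: V {6,9,10}->{6}
So after constraint 3: D(U) = {7}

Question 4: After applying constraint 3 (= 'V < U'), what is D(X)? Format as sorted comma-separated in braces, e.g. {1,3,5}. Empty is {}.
Constraint 1 (U < X) on D(U)={3,4,7,8,9,10} D(X)={3,5,6,7,8}: U {3,4,7,8,9,10}->{3,4,7}; X {3,5,6,7,8}->{5,6,7,8}
Constraint 2 (X < U) on D(X)={5,6,7,8} D(U)={3,4,7}: X {5,6,7,8}->{5,6}; U {3,4,7}->{7}
Constraint 3 (V < U) on D(V)={6,9,10} D(U)={7}: V {6,9,10}->{6}
So after constraint 3: D(X) = {5,6}

Answer: {5,6}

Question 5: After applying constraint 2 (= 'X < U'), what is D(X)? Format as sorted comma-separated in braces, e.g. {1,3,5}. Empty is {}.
Answer: {5,6}

Derivation:
Constraint 1 (U < X) on D(U)={3,4,7,8,9,10} D(X)={3,5,6,7,8}: U {3,4,7,8,9,10}->{3,4,7}; X {3,5,6,7,8}->{5,6,7,8}
Constraint 2 (X < U) on D(X)={5,6,7,8} D(U)={3,4,7}: X {5,6,7,8}->{5,6}; U {3,4,7}->{7}
So after constraint 2: D(X) = {5,6}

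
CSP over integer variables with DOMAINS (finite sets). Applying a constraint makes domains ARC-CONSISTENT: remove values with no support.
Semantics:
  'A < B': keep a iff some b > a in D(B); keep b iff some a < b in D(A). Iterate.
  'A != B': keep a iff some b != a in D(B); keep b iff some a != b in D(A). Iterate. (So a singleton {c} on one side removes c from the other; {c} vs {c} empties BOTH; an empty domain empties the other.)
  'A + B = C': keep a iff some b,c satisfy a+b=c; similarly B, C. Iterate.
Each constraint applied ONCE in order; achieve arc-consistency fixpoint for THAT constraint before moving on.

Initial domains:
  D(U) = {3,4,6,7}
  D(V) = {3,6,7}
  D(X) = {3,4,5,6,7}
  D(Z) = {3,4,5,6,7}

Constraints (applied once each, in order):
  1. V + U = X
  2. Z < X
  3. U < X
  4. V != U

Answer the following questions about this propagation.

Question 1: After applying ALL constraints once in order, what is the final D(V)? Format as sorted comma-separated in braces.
Answer: {3}

Derivation:
Constraint 1 (V + U = X) on D(V)={3,6,7} D(U)={3,4,6,7} D(X)={3,4,5,6,7}: V {3,6,7}->{3}; U {3,4,6,7}->{3,4}; X {3,4,5,6,7}->{6,7}
Constraint 2 (Z < X) on D(Z)={3,4,5,6,7} D(X)={6,7}: Z {3,4,5,6,7}->{3,4,5,6}
Constraint 3 (U < X) on D(U)={3,4} D(X)={6,7}: no change
Constraint 4 (V != U) on D(V)={3} D(U)={3,4}: U {3,4}->{4}
So after all 4 constraints: D(V) = {3}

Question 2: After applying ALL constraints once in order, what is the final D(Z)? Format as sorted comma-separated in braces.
Constraint 1 (V + U = X) on D(V)={3,6,7} D(U)={3,4,6,7} D(X)={3,4,5,6,7}: V {3,6,7}->{3}; U {3,4,6,7}->{3,4}; X {3,4,5,6,7}->{6,7}
Constraint 2 (Z < X) on D(Z)={3,4,5,6,7} D(X)={6,7}: Z {3,4,5,6,7}->{3,4,5,6}
Constraint 3 (U < X) on D(U)={3,4} D(X)={6,7}: no change
Constraint 4 (V != U) on D(V)={3} D(U)={3,4}: U {3,4}->{4}
So after all 4 constraints: D(Z) = {3,4,5,6}

Answer: {3,4,5,6}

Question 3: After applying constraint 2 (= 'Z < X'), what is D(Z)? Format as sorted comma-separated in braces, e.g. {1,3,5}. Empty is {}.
Constraint 1 (V + U = X) on D(V)={3,6,7} D(U)={3,4,6,7} D(X)={3,4,5,6,7}: V {3,6,7}->{3}; U {3,4,6,7}->{3,4}; X {3,4,5,6,7}->{6,7}
Constraint 2 (Z < X) on D(Z)={3,4,5,6,7} D(X)={6,7}: Z {3,4,5,6,7}->{3,4,5,6}
So after constraint 2: D(Z) = {3,4,5,6}

Answer: {3,4,5,6}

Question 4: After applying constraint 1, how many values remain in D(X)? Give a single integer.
Constraint 1 (V + U = X) on D(V)={3,6,7} D(U)={3,4,6,7} D(X)={3,4,5,6,7}: V {3,6,7}->{3}; U {3,4,6,7}->{3,4}; X {3,4,5,6,7}->{6,7}
So after constraint 1: D(X)={6,7}, size = 2

Answer: 2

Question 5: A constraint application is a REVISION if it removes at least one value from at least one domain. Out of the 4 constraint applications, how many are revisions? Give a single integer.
Constraint 1 (V + U = X) on D(V)={3,6,7} D(U)={3,4,6,7} D(X)={3,4,5,6,7}: V {3,6,7}->{3}; U {3,4,6,7}->{3,4}; X {3,4,5,6,7}->{6,7} => REVISION
Constraint 2 (Z < X) on D(Z)={3,4,5,6,7} D(X)={6,7}: Z {3,4,5,6,7}->{3,4,5,6} => REVISION
Constraint 3 (U < X) on D(U)={3,4} D(X)={6,7}: no change => not a revision
Constraint 4 (V != U) on D(V)={3} D(U)={3,4}: U {3,4}->{4} => REVISION
Total revisions = 3

Answer: 3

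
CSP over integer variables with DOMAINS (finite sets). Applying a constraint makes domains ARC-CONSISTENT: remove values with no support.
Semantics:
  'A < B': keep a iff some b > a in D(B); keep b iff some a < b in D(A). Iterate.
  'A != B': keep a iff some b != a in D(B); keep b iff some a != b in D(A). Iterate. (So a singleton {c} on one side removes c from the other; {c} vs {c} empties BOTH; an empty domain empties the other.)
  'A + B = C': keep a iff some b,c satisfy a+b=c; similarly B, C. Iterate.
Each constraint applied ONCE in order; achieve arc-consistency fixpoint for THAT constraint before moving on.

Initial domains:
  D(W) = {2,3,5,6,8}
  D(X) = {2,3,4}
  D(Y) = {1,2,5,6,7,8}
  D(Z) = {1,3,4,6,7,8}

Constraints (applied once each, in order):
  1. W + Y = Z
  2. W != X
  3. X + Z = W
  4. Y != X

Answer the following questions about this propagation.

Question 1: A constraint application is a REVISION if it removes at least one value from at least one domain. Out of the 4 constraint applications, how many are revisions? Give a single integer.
Answer: 2

Derivation:
Constraint 1 (W + Y = Z) on D(W)={2,3,5,6,8} D(Y)={1,2,5,6,7,8} D(Z)={1,3,4,6,7,8}: W {2,3,5,6,8}->{2,3,5,6}; Y {1,2,5,6,7,8}->{1,2,5,6}; Z {1,3,4,6,7,8}->{3,4,6,7,8} => REVISION
Constraint 2 (W != X) on D(W)={2,3,5,6} D(X)={2,3,4}: no change => not a revision
Constraint 3 (X + Z = W) on D(X)={2,3,4} D(Z)={3,4,6,7,8} D(W)={2,3,5,6}: X {2,3,4}->{2,3}; Z {3,4,6,7,8}->{3,4}; W {2,3,5,6}->{5,6} => REVISION
Constraint 4 (Y != X) on D(Y)={1,2,5,6} D(X)={2,3}: no change => not a revision
Total revisions = 2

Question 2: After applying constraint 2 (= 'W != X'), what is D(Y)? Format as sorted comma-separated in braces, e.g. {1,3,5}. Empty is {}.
Constraint 1 (W + Y = Z) on D(W)={2,3,5,6,8} D(Y)={1,2,5,6,7,8} D(Z)={1,3,4,6,7,8}: W {2,3,5,6,8}->{2,3,5,6}; Y {1,2,5,6,7,8}->{1,2,5,6}; Z {1,3,4,6,7,8}->{3,4,6,7,8}
Constraint 2 (W != X) on D(W)={2,3,5,6} D(X)={2,3,4}: no change
So after constraint 2: D(Y) = {1,2,5,6}

Answer: {1,2,5,6}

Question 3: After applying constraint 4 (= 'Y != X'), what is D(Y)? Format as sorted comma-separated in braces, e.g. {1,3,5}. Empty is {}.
Answer: {1,2,5,6}

Derivation:
Constraint 1 (W + Y = Z) on D(W)={2,3,5,6,8} D(Y)={1,2,5,6,7,8} D(Z)={1,3,4,6,7,8}: W {2,3,5,6,8}->{2,3,5,6}; Y {1,2,5,6,7,8}->{1,2,5,6}; Z {1,3,4,6,7,8}->{3,4,6,7,8}
Constraint 2 (W != X) on D(W)={2,3,5,6} D(X)={2,3,4}: no change
Constraint 3 (X + Z = W) on D(X)={2,3,4} D(Z)={3,4,6,7,8} D(W)={2,3,5,6}: X {2,3,4}->{2,3}; Z {3,4,6,7,8}->{3,4}; W {2,3,5,6}->{5,6}
Constraint 4 (Y != X) on D(Y)={1,2,5,6} D(X)={2,3}: no change
So after constraint 4: D(Y) = {1,2,5,6}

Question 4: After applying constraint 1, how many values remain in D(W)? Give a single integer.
Constraint 1 (W + Y = Z) on D(W)={2,3,5,6,8} D(Y)={1,2,5,6,7,8} D(Z)={1,3,4,6,7,8}: W {2,3,5,6,8}->{2,3,5,6}; Y {1,2,5,6,7,8}->{1,2,5,6}; Z {1,3,4,6,7,8}->{3,4,6,7,8}
So after constraint 1: D(W)={2,3,5,6}, size = 4

Answer: 4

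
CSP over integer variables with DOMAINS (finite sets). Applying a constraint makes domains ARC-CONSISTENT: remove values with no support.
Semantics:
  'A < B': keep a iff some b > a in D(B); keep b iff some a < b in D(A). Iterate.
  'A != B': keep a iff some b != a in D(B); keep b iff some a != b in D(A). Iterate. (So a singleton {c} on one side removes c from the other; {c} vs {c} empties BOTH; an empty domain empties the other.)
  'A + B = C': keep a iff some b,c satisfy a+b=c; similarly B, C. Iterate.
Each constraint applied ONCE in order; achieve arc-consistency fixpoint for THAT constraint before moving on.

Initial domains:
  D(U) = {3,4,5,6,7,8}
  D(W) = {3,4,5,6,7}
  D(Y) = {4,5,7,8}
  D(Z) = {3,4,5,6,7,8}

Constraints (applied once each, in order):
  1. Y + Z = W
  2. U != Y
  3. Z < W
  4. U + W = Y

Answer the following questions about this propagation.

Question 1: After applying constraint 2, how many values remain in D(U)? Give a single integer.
Answer: 5

Derivation:
Constraint 1 (Y + Z = W) on D(Y)={4,5,7,8} D(Z)={3,4,5,6,7,8} D(W)={3,4,5,6,7}: Y {4,5,7,8}->{4}; Z {3,4,5,6,7,8}->{3}; W {3,4,5,6,7}->{7}
Constraint 2 (U != Y) on D(U)={3,4,5,6,7,8} D(Y)={4}: U {3,4,5,6,7,8}->{3,5,6,7,8}
So after constraint 2: D(U)={3,5,6,7,8}, size = 5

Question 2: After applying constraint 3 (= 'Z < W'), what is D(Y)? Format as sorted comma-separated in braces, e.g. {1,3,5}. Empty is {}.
Constraint 1 (Y + Z = W) on D(Y)={4,5,7,8} D(Z)={3,4,5,6,7,8} D(W)={3,4,5,6,7}: Y {4,5,7,8}->{4}; Z {3,4,5,6,7,8}->{3}; W {3,4,5,6,7}->{7}
Constraint 2 (U != Y) on D(U)={3,4,5,6,7,8} D(Y)={4}: U {3,4,5,6,7,8}->{3,5,6,7,8}
Constraint 3 (Z < W) on D(Z)={3} D(W)={7}: no change
So after constraint 3: D(Y) = {4}

Answer: {4}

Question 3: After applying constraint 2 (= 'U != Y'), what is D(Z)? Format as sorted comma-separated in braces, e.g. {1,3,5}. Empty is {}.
Constraint 1 (Y + Z = W) on D(Y)={4,5,7,8} D(Z)={3,4,5,6,7,8} D(W)={3,4,5,6,7}: Y {4,5,7,8}->{4}; Z {3,4,5,6,7,8}->{3}; W {3,4,5,6,7}->{7}
Constraint 2 (U != Y) on D(U)={3,4,5,6,7,8} D(Y)={4}: U {3,4,5,6,7,8}->{3,5,6,7,8}
So after constraint 2: D(Z) = {3}

Answer: {3}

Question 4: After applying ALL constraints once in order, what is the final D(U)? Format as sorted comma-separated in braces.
Answer: {}

Derivation:
Constraint 1 (Y + Z = W) on D(Y)={4,5,7,8} D(Z)={3,4,5,6,7,8} D(W)={3,4,5,6,7}: Y {4,5,7,8}->{4}; Z {3,4,5,6,7,8}->{3}; W {3,4,5,6,7}->{7}
Constraint 2 (U != Y) on D(U)={3,4,5,6,7,8} D(Y)={4}: U {3,4,5,6,7,8}->{3,5,6,7,8}
Constraint 3 (Z < W) on D(Z)={3} D(W)={7}: no change
Constraint 4 (U + W = Y) on D(U)={3,5,6,7,8} D(W)={7} D(Y)={4}: U {3,5,6,7,8}->{}; W {7}->{}; Y {4}->{}
So after all 4 constraints: D(U) = {}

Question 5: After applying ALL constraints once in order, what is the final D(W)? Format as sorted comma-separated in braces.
Constraint 1 (Y + Z = W) on D(Y)={4,5,7,8} D(Z)={3,4,5,6,7,8} D(W)={3,4,5,6,7}: Y {4,5,7,8}->{4}; Z {3,4,5,6,7,8}->{3}; W {3,4,5,6,7}->{7}
Constraint 2 (U != Y) on D(U)={3,4,5,6,7,8} D(Y)={4}: U {3,4,5,6,7,8}->{3,5,6,7,8}
Constraint 3 (Z < W) on D(Z)={3} D(W)={7}: no change
Constraint 4 (U + W = Y) on D(U)={3,5,6,7,8} D(W)={7} D(Y)={4}: U {3,5,6,7,8}->{}; W {7}->{}; Y {4}->{}
So after all 4 constraints: D(W) = {}

Answer: {}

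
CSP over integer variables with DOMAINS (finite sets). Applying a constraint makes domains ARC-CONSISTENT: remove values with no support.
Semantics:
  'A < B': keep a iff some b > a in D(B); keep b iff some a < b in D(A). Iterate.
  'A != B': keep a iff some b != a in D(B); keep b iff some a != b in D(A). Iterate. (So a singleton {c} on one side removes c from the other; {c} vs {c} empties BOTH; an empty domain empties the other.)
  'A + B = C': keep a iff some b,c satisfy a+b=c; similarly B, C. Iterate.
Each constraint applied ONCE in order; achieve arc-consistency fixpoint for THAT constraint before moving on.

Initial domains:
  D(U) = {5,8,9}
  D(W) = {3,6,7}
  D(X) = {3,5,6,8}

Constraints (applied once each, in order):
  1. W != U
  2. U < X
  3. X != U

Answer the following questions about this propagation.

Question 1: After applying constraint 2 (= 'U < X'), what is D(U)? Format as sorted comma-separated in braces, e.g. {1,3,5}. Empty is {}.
Constraint 1 (W != U) on D(W)={3,6,7} D(U)={5,8,9}: no change
Constraint 2 (U < X) on D(U)={5,8,9} D(X)={3,5,6,8}: U {5,8,9}->{5}; X {3,5,6,8}->{6,8}
So after constraint 2: D(U) = {5}

Answer: {5}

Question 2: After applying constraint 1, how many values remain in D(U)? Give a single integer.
Answer: 3

Derivation:
Constraint 1 (W != U) on D(W)={3,6,7} D(U)={5,8,9}: no change
So after constraint 1: D(U)={5,8,9}, size = 3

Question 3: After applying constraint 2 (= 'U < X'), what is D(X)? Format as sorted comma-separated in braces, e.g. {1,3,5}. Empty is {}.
Constraint 1 (W != U) on D(W)={3,6,7} D(U)={5,8,9}: no change
Constraint 2 (U < X) on D(U)={5,8,9} D(X)={3,5,6,8}: U {5,8,9}->{5}; X {3,5,6,8}->{6,8}
So after constraint 2: D(X) = {6,8}

Answer: {6,8}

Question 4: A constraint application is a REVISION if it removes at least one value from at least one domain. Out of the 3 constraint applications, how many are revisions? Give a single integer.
Constraint 1 (W != U) on D(W)={3,6,7} D(U)={5,8,9}: no change => not a revision
Constraint 2 (U < X) on D(U)={5,8,9} D(X)={3,5,6,8}: U {5,8,9}->{5}; X {3,5,6,8}->{6,8} => REVISION
Constraint 3 (X != U) on D(X)={6,8} D(U)={5}: no change => not a revision
Total revisions = 1

Answer: 1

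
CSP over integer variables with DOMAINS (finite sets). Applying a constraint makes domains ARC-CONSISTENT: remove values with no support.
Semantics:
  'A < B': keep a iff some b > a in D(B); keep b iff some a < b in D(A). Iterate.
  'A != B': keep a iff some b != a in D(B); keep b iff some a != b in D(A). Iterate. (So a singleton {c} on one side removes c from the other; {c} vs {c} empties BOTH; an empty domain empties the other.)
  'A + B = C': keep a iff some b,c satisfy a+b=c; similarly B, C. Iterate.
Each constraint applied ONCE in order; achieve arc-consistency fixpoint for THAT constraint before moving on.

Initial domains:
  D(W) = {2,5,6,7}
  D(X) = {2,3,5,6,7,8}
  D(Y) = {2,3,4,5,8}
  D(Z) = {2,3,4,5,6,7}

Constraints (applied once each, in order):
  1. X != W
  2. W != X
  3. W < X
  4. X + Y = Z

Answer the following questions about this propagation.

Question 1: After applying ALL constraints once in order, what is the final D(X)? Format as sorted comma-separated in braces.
Answer: {3,5}

Derivation:
Constraint 1 (X != W) on D(X)={2,3,5,6,7,8} D(W)={2,5,6,7}: no change
Constraint 2 (W != X) on D(W)={2,5,6,7} D(X)={2,3,5,6,7,8}: no change
Constraint 3 (W < X) on D(W)={2,5,6,7} D(X)={2,3,5,6,7,8}: X {2,3,5,6,7,8}->{3,5,6,7,8}
Constraint 4 (X + Y = Z) on D(X)={3,5,6,7,8} D(Y)={2,3,4,5,8} D(Z)={2,3,4,5,6,7}: X {3,5,6,7,8}->{3,5}; Y {2,3,4,5,8}->{2,3,4}; Z {2,3,4,5,6,7}->{5,6,7}
So after all 4 constraints: D(X) = {3,5}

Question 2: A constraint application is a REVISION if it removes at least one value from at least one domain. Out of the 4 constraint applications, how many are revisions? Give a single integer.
Answer: 2

Derivation:
Constraint 1 (X != W) on D(X)={2,3,5,6,7,8} D(W)={2,5,6,7}: no change => not a revision
Constraint 2 (W != X) on D(W)={2,5,6,7} D(X)={2,3,5,6,7,8}: no change => not a revision
Constraint 3 (W < X) on D(W)={2,5,6,7} D(X)={2,3,5,6,7,8}: X {2,3,5,6,7,8}->{3,5,6,7,8} => REVISION
Constraint 4 (X + Y = Z) on D(X)={3,5,6,7,8} D(Y)={2,3,4,5,8} D(Z)={2,3,4,5,6,7}: X {3,5,6,7,8}->{3,5}; Y {2,3,4,5,8}->{2,3,4}; Z {2,3,4,5,6,7}->{5,6,7} => REVISION
Total revisions = 2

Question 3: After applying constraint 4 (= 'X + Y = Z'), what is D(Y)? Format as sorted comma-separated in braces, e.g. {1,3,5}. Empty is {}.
Answer: {2,3,4}

Derivation:
Constraint 1 (X != W) on D(X)={2,3,5,6,7,8} D(W)={2,5,6,7}: no change
Constraint 2 (W != X) on D(W)={2,5,6,7} D(X)={2,3,5,6,7,8}: no change
Constraint 3 (W < X) on D(W)={2,5,6,7} D(X)={2,3,5,6,7,8}: X {2,3,5,6,7,8}->{3,5,6,7,8}
Constraint 4 (X + Y = Z) on D(X)={3,5,6,7,8} D(Y)={2,3,4,5,8} D(Z)={2,3,4,5,6,7}: X {3,5,6,7,8}->{3,5}; Y {2,3,4,5,8}->{2,3,4}; Z {2,3,4,5,6,7}->{5,6,7}
So after constraint 4: D(Y) = {2,3,4}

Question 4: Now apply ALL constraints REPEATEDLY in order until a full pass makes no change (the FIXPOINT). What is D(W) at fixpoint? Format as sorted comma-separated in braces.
Answer: {2}

Derivation:
pass 0 (initial): D(W)={2,5,6,7}
pass 1: X {2,3,5,6,7,8}->{3,5}; Y {2,3,4,5,8}->{2,3,4}; Z {2,3,4,5,6,7}->{5,6,7}
pass 2: W {2,5,6,7}->{2}
pass 3: no change
Fixpoint after 3 passes: D(W) = {2}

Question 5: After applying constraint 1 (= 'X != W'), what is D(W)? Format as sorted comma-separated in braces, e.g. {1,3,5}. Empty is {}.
Constraint 1 (X != W) on D(X)={2,3,5,6,7,8} D(W)={2,5,6,7}: no change
So after constraint 1: D(W) = {2,5,6,7}

Answer: {2,5,6,7}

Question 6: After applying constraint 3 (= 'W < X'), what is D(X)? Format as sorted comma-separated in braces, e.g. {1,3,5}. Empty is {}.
Answer: {3,5,6,7,8}

Derivation:
Constraint 1 (X != W) on D(X)={2,3,5,6,7,8} D(W)={2,5,6,7}: no change
Constraint 2 (W != X) on D(W)={2,5,6,7} D(X)={2,3,5,6,7,8}: no change
Constraint 3 (W < X) on D(W)={2,5,6,7} D(X)={2,3,5,6,7,8}: X {2,3,5,6,7,8}->{3,5,6,7,8}
So after constraint 3: D(X) = {3,5,6,7,8}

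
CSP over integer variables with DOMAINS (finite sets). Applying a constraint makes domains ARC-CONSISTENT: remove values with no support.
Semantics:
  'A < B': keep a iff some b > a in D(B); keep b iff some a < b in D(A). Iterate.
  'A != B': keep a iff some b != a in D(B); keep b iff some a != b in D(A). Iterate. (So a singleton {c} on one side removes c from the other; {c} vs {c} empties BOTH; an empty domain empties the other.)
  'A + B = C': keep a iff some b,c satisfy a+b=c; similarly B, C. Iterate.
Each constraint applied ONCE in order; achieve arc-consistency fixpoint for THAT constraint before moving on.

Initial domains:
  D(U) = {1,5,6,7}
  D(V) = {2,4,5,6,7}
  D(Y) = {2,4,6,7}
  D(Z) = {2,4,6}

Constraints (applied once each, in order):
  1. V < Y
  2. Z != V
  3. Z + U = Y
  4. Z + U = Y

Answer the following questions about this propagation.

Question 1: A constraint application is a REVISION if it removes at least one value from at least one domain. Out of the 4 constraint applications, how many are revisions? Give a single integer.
Answer: 2

Derivation:
Constraint 1 (V < Y) on D(V)={2,4,5,6,7} D(Y)={2,4,6,7}: V {2,4,5,6,7}->{2,4,5,6}; Y {2,4,6,7}->{4,6,7} => REVISION
Constraint 2 (Z != V) on D(Z)={2,4,6} D(V)={2,4,5,6}: no change => not a revision
Constraint 3 (Z + U = Y) on D(Z)={2,4,6} D(U)={1,5,6,7} D(Y)={4,6,7}: Z {2,4,6}->{2,6}; U {1,5,6,7}->{1,5}; Y {4,6,7}->{7} => REVISION
Constraint 4 (Z + U = Y) on D(Z)={2,6} D(U)={1,5} D(Y)={7}: no change => not a revision
Total revisions = 2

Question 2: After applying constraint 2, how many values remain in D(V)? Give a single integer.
Constraint 1 (V < Y) on D(V)={2,4,5,6,7} D(Y)={2,4,6,7}: V {2,4,5,6,7}->{2,4,5,6}; Y {2,4,6,7}->{4,6,7}
Constraint 2 (Z != V) on D(Z)={2,4,6} D(V)={2,4,5,6}: no change
So after constraint 2: D(V)={2,4,5,6}, size = 4

Answer: 4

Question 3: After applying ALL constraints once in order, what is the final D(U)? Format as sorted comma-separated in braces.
Constraint 1 (V < Y) on D(V)={2,4,5,6,7} D(Y)={2,4,6,7}: V {2,4,5,6,7}->{2,4,5,6}; Y {2,4,6,7}->{4,6,7}
Constraint 2 (Z != V) on D(Z)={2,4,6} D(V)={2,4,5,6}: no change
Constraint 3 (Z + U = Y) on D(Z)={2,4,6} D(U)={1,5,6,7} D(Y)={4,6,7}: Z {2,4,6}->{2,6}; U {1,5,6,7}->{1,5}; Y {4,6,7}->{7}
Constraint 4 (Z + U = Y) on D(Z)={2,6} D(U)={1,5} D(Y)={7}: no change
So after all 4 constraints: D(U) = {1,5}

Answer: {1,5}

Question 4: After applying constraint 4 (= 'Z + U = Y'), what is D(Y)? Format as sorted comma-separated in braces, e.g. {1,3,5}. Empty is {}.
Answer: {7}

Derivation:
Constraint 1 (V < Y) on D(V)={2,4,5,6,7} D(Y)={2,4,6,7}: V {2,4,5,6,7}->{2,4,5,6}; Y {2,4,6,7}->{4,6,7}
Constraint 2 (Z != V) on D(Z)={2,4,6} D(V)={2,4,5,6}: no change
Constraint 3 (Z + U = Y) on D(Z)={2,4,6} D(U)={1,5,6,7} D(Y)={4,6,7}: Z {2,4,6}->{2,6}; U {1,5,6,7}->{1,5}; Y {4,6,7}->{7}
Constraint 4 (Z + U = Y) on D(Z)={2,6} D(U)={1,5} D(Y)={7}: no change
So after constraint 4: D(Y) = {7}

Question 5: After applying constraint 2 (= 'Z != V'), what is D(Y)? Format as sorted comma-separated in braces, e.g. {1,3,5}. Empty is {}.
Constraint 1 (V < Y) on D(V)={2,4,5,6,7} D(Y)={2,4,6,7}: V {2,4,5,6,7}->{2,4,5,6}; Y {2,4,6,7}->{4,6,7}
Constraint 2 (Z != V) on D(Z)={2,4,6} D(V)={2,4,5,6}: no change
So after constraint 2: D(Y) = {4,6,7}

Answer: {4,6,7}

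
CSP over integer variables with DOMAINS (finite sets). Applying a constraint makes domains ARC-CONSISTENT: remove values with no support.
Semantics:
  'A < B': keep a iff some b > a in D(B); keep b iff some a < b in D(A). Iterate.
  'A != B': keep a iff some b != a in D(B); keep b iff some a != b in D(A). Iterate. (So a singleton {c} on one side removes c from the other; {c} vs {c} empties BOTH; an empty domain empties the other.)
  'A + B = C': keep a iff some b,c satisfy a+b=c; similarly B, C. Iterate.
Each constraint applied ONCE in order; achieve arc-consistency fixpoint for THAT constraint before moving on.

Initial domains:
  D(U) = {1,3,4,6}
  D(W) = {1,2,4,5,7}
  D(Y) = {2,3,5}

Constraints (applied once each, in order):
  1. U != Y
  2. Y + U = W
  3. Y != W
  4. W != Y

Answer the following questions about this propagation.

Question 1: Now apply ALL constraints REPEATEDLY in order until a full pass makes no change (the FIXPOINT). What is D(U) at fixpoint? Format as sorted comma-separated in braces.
Answer: {1,3,4}

Derivation:
pass 0 (initial): D(U)={1,3,4,6}
pass 1: U {1,3,4,6}->{1,3,4}; W {1,2,4,5,7}->{4,5,7}; Y {2,3,5}->{2,3}
pass 2: no change
Fixpoint after 2 passes: D(U) = {1,3,4}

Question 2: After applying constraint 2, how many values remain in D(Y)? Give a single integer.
Constraint 1 (U != Y) on D(U)={1,3,4,6} D(Y)={2,3,5}: no change
Constraint 2 (Y + U = W) on D(Y)={2,3,5} D(U)={1,3,4,6} D(W)={1,2,4,5,7}: Y {2,3,5}->{2,3}; U {1,3,4,6}->{1,3,4}; W {1,2,4,5,7}->{4,5,7}
So after constraint 2: D(Y)={2,3}, size = 2

Answer: 2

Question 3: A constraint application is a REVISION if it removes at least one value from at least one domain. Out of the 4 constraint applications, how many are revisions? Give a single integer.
Constraint 1 (U != Y) on D(U)={1,3,4,6} D(Y)={2,3,5}: no change => not a revision
Constraint 2 (Y + U = W) on D(Y)={2,3,5} D(U)={1,3,4,6} D(W)={1,2,4,5,7}: Y {2,3,5}->{2,3}; U {1,3,4,6}->{1,3,4}; W {1,2,4,5,7}->{4,5,7} => REVISION
Constraint 3 (Y != W) on D(Y)={2,3} D(W)={4,5,7}: no change => not a revision
Constraint 4 (W != Y) on D(W)={4,5,7} D(Y)={2,3}: no change => not a revision
Total revisions = 1

Answer: 1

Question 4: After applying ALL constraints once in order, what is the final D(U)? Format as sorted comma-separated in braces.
Answer: {1,3,4}

Derivation:
Constraint 1 (U != Y) on D(U)={1,3,4,6} D(Y)={2,3,5}: no change
Constraint 2 (Y + U = W) on D(Y)={2,3,5} D(U)={1,3,4,6} D(W)={1,2,4,5,7}: Y {2,3,5}->{2,3}; U {1,3,4,6}->{1,3,4}; W {1,2,4,5,7}->{4,5,7}
Constraint 3 (Y != W) on D(Y)={2,3} D(W)={4,5,7}: no change
Constraint 4 (W != Y) on D(W)={4,5,7} D(Y)={2,3}: no change
So after all 4 constraints: D(U) = {1,3,4}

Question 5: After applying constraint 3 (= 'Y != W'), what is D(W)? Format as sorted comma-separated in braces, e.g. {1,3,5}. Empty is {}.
Answer: {4,5,7}

Derivation:
Constraint 1 (U != Y) on D(U)={1,3,4,6} D(Y)={2,3,5}: no change
Constraint 2 (Y + U = W) on D(Y)={2,3,5} D(U)={1,3,4,6} D(W)={1,2,4,5,7}: Y {2,3,5}->{2,3}; U {1,3,4,6}->{1,3,4}; W {1,2,4,5,7}->{4,5,7}
Constraint 3 (Y != W) on D(Y)={2,3} D(W)={4,5,7}: no change
So after constraint 3: D(W) = {4,5,7}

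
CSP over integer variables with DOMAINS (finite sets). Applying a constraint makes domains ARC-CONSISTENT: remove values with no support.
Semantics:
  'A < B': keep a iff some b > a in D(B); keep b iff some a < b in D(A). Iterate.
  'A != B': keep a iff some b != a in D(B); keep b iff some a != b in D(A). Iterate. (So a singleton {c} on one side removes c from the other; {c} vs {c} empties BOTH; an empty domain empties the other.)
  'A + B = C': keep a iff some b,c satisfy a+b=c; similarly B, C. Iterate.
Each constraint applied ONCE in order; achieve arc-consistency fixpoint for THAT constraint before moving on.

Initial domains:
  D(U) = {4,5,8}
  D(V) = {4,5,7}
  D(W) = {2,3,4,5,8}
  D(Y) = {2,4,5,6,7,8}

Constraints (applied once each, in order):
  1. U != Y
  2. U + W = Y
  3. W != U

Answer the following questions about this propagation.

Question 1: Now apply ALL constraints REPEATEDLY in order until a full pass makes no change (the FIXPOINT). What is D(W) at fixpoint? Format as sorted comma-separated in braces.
pass 0 (initial): D(W)={2,3,4,5,8}
pass 1: U {4,5,8}->{4,5}; W {2,3,4,5,8}->{2,3,4}; Y {2,4,5,6,7,8}->{6,7,8}
pass 2: no change
Fixpoint after 2 passes: D(W) = {2,3,4}

Answer: {2,3,4}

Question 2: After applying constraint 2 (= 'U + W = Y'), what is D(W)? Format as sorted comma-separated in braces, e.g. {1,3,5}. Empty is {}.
Constraint 1 (U != Y) on D(U)={4,5,8} D(Y)={2,4,5,6,7,8}: no change
Constraint 2 (U + W = Y) on D(U)={4,5,8} D(W)={2,3,4,5,8} D(Y)={2,4,5,6,7,8}: U {4,5,8}->{4,5}; W {2,3,4,5,8}->{2,3,4}; Y {2,4,5,6,7,8}->{6,7,8}
So after constraint 2: D(W) = {2,3,4}

Answer: {2,3,4}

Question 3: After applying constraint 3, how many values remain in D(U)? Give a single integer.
Answer: 2

Derivation:
Constraint 1 (U != Y) on D(U)={4,5,8} D(Y)={2,4,5,6,7,8}: no change
Constraint 2 (U + W = Y) on D(U)={4,5,8} D(W)={2,3,4,5,8} D(Y)={2,4,5,6,7,8}: U {4,5,8}->{4,5}; W {2,3,4,5,8}->{2,3,4}; Y {2,4,5,6,7,8}->{6,7,8}
Constraint 3 (W != U) on D(W)={2,3,4} D(U)={4,5}: no change
So after constraint 3: D(U)={4,5}, size = 2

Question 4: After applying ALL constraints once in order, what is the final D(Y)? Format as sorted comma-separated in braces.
Constraint 1 (U != Y) on D(U)={4,5,8} D(Y)={2,4,5,6,7,8}: no change
Constraint 2 (U + W = Y) on D(U)={4,5,8} D(W)={2,3,4,5,8} D(Y)={2,4,5,6,7,8}: U {4,5,8}->{4,5}; W {2,3,4,5,8}->{2,3,4}; Y {2,4,5,6,7,8}->{6,7,8}
Constraint 3 (W != U) on D(W)={2,3,4} D(U)={4,5}: no change
So after all 3 constraints: D(Y) = {6,7,8}

Answer: {6,7,8}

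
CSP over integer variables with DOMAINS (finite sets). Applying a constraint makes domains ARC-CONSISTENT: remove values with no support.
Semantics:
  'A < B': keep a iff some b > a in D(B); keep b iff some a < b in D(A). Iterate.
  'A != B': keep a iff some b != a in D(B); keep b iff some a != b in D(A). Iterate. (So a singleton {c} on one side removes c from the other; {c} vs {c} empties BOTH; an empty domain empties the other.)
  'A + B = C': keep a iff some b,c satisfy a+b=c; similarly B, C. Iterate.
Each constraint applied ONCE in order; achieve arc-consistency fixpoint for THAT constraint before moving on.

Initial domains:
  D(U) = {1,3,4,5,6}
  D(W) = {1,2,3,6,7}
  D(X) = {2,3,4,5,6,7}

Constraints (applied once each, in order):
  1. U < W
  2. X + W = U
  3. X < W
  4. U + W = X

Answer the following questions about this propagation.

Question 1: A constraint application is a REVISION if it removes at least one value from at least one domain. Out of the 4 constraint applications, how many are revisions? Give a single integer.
Answer: 4

Derivation:
Constraint 1 (U < W) on D(U)={1,3,4,5,6} D(W)={1,2,3,6,7}: W {1,2,3,6,7}->{2,3,6,7} => REVISION
Constraint 2 (X + W = U) on D(X)={2,3,4,5,6,7} D(W)={2,3,6,7} D(U)={1,3,4,5,6}: X {2,3,4,5,6,7}->{2,3,4}; W {2,3,6,7}->{2,3}; U {1,3,4,5,6}->{4,5,6} => REVISION
Constraint 3 (X < W) on D(X)={2,3,4} D(W)={2,3}: X {2,3,4}->{2}; W {2,3}->{3} => REVISION
Constraint 4 (U + W = X) on D(U)={4,5,6} D(W)={3} D(X)={2}: U {4,5,6}->{}; W {3}->{}; X {2}->{} => REVISION
Total revisions = 4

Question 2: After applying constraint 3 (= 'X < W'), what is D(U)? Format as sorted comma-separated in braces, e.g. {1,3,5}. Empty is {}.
Answer: {4,5,6}

Derivation:
Constraint 1 (U < W) on D(U)={1,3,4,5,6} D(W)={1,2,3,6,7}: W {1,2,3,6,7}->{2,3,6,7}
Constraint 2 (X + W = U) on D(X)={2,3,4,5,6,7} D(W)={2,3,6,7} D(U)={1,3,4,5,6}: X {2,3,4,5,6,7}->{2,3,4}; W {2,3,6,7}->{2,3}; U {1,3,4,5,6}->{4,5,6}
Constraint 3 (X < W) on D(X)={2,3,4} D(W)={2,3}: X {2,3,4}->{2}; W {2,3}->{3}
So after constraint 3: D(U) = {4,5,6}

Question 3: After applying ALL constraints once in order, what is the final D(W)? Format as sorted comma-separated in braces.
Constraint 1 (U < W) on D(U)={1,3,4,5,6} D(W)={1,2,3,6,7}: W {1,2,3,6,7}->{2,3,6,7}
Constraint 2 (X + W = U) on D(X)={2,3,4,5,6,7} D(W)={2,3,6,7} D(U)={1,3,4,5,6}: X {2,3,4,5,6,7}->{2,3,4}; W {2,3,6,7}->{2,3}; U {1,3,4,5,6}->{4,5,6}
Constraint 3 (X < W) on D(X)={2,3,4} D(W)={2,3}: X {2,3,4}->{2}; W {2,3}->{3}
Constraint 4 (U + W = X) on D(U)={4,5,6} D(W)={3} D(X)={2}: U {4,5,6}->{}; W {3}->{}; X {2}->{}
So after all 4 constraints: D(W) = {}

Answer: {}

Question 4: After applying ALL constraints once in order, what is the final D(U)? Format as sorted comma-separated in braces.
Answer: {}

Derivation:
Constraint 1 (U < W) on D(U)={1,3,4,5,6} D(W)={1,2,3,6,7}: W {1,2,3,6,7}->{2,3,6,7}
Constraint 2 (X + W = U) on D(X)={2,3,4,5,6,7} D(W)={2,3,6,7} D(U)={1,3,4,5,6}: X {2,3,4,5,6,7}->{2,3,4}; W {2,3,6,7}->{2,3}; U {1,3,4,5,6}->{4,5,6}
Constraint 3 (X < W) on D(X)={2,3,4} D(W)={2,3}: X {2,3,4}->{2}; W {2,3}->{3}
Constraint 4 (U + W = X) on D(U)={4,5,6} D(W)={3} D(X)={2}: U {4,5,6}->{}; W {3}->{}; X {2}->{}
So after all 4 constraints: D(U) = {}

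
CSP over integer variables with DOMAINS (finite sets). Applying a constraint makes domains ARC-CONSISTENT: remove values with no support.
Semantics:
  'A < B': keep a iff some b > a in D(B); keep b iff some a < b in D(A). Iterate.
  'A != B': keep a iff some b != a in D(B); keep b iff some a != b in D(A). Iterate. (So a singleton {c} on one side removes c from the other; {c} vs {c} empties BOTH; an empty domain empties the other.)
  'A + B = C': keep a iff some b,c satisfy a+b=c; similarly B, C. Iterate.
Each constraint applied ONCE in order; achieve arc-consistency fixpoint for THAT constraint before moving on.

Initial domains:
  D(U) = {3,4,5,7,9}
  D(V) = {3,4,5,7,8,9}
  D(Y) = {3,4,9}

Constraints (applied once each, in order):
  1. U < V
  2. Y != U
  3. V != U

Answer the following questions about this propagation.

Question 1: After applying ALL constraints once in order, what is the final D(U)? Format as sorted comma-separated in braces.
Answer: {3,4,5,7}

Derivation:
Constraint 1 (U < V) on D(U)={3,4,5,7,9} D(V)={3,4,5,7,8,9}: U {3,4,5,7,9}->{3,4,5,7}; V {3,4,5,7,8,9}->{4,5,7,8,9}
Constraint 2 (Y != U) on D(Y)={3,4,9} D(U)={3,4,5,7}: no change
Constraint 3 (V != U) on D(V)={4,5,7,8,9} D(U)={3,4,5,7}: no change
So after all 3 constraints: D(U) = {3,4,5,7}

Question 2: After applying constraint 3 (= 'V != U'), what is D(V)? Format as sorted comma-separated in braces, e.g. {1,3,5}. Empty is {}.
Constraint 1 (U < V) on D(U)={3,4,5,7,9} D(V)={3,4,5,7,8,9}: U {3,4,5,7,9}->{3,4,5,7}; V {3,4,5,7,8,9}->{4,5,7,8,9}
Constraint 2 (Y != U) on D(Y)={3,4,9} D(U)={3,4,5,7}: no change
Constraint 3 (V != U) on D(V)={4,5,7,8,9} D(U)={3,4,5,7}: no change
So after constraint 3: D(V) = {4,5,7,8,9}

Answer: {4,5,7,8,9}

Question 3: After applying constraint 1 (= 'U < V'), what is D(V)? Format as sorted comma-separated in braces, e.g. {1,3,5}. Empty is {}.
Constraint 1 (U < V) on D(U)={3,4,5,7,9} D(V)={3,4,5,7,8,9}: U {3,4,5,7,9}->{3,4,5,7}; V {3,4,5,7,8,9}->{4,5,7,8,9}
So after constraint 1: D(V) = {4,5,7,8,9}

Answer: {4,5,7,8,9}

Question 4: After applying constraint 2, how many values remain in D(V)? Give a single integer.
Constraint 1 (U < V) on D(U)={3,4,5,7,9} D(V)={3,4,5,7,8,9}: U {3,4,5,7,9}->{3,4,5,7}; V {3,4,5,7,8,9}->{4,5,7,8,9}
Constraint 2 (Y != U) on D(Y)={3,4,9} D(U)={3,4,5,7}: no change
So after constraint 2: D(V)={4,5,7,8,9}, size = 5

Answer: 5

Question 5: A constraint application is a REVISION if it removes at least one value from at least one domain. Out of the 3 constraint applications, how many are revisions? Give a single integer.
Answer: 1

Derivation:
Constraint 1 (U < V) on D(U)={3,4,5,7,9} D(V)={3,4,5,7,8,9}: U {3,4,5,7,9}->{3,4,5,7}; V {3,4,5,7,8,9}->{4,5,7,8,9} => REVISION
Constraint 2 (Y != U) on D(Y)={3,4,9} D(U)={3,4,5,7}: no change => not a revision
Constraint 3 (V != U) on D(V)={4,5,7,8,9} D(U)={3,4,5,7}: no change => not a revision
Total revisions = 1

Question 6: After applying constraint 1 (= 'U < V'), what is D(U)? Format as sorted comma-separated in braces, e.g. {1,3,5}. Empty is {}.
Constraint 1 (U < V) on D(U)={3,4,5,7,9} D(V)={3,4,5,7,8,9}: U {3,4,5,7,9}->{3,4,5,7}; V {3,4,5,7,8,9}->{4,5,7,8,9}
So after constraint 1: D(U) = {3,4,5,7}

Answer: {3,4,5,7}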